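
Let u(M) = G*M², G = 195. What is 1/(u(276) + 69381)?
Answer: 1/14923701 ≈ 6.7007e-8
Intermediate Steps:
u(M) = 195*M²
1/(u(276) + 69381) = 1/(195*276² + 69381) = 1/(195*76176 + 69381) = 1/(14854320 + 69381) = 1/14923701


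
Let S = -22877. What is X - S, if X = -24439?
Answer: -1562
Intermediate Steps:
X - S = -24439 - 1*(-22877) = -24439 + 22877 = -1562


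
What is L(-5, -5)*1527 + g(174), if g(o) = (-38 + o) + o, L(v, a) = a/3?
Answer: -2235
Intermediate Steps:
L(v, a) = a/3 (L(v, a) = a*(⅓) = a/3)
g(o) = -38 + 2*o
L(-5, -5)*1527 + g(174) = ((⅓)*(-5))*1527 + (-38 + 2*174) = -5/3*1527 + (-38 + 348) = -2545 + 310 = -2235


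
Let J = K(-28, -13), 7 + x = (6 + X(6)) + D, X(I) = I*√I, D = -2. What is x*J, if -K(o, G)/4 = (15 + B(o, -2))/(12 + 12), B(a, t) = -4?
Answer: 11/2 - 11*√6 ≈ -21.444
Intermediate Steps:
X(I) = I^(3/2)
x = -3 + 6*√6 (x = -7 + ((6 + 6^(3/2)) - 2) = -7 + ((6 + 6*√6) - 2) = -7 + (4 + 6*√6) = -3 + 6*√6 ≈ 11.697)
K(o, G) = -11/6 (K(o, G) = -4*(15 - 4)/(12 + 12) = -44/24 = -4*11/24 = -11/6)
J = -11/6 ≈ -1.8333
x*J = (-3 + 6*√6)*(-11/6) = 11/2 - 11*√6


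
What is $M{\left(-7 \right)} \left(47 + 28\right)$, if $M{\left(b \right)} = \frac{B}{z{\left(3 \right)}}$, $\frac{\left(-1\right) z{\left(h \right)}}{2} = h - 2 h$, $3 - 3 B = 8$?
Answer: $- \frac{125}{6} \approx -20.833$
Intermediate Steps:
$B = - \frac{5}{3}$ ($B = 1 - \frac{8}{3} = - \frac{5}{3} \approx -1.6667$)
$z{\left(h \right)} = 2 h$ ($z{\left(h \right)} = - 2 \left(h - 2 h\right) = - 2 \left(- h\right) = 2 h$)
$M{\left(b \right)} = - \frac{5}{18}$ ($M{\left(b \right)} = - \frac{5}{3 \cdot 2 \cdot 3} = - \frac{5}{3 \cdot 6} = \left(- \frac{5}{3}\right) \frac{1}{6} = - \frac{5}{18}$)
$M{\left(-7 \right)} \left(47 + 28\right) = - \frac{5 \left(47 + 28\right)}{18} = \left(- \frac{5}{18}\right) 75 = - \frac{125}{6}$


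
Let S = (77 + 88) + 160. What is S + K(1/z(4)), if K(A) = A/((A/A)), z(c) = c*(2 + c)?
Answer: 7801/24 ≈ 325.04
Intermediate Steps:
S = 325 (S = 165 + 160 = 325)
K(A) = A (K(A) = A/1 = A*1 = A)
S + K(1/z(4)) = 325 + 1/(4*(2 + 4)) = 325 + 1/(4*6) = 325 + 1/24 = 7801/24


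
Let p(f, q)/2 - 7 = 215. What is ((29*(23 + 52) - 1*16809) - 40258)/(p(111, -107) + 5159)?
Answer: -54892/5603 ≈ -9.7969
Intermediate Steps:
p(f, q) = 444 (p(f, q) = 14 + 2*215 = 14 + 430 = 444)
((29*(23 + 52) - 1*16809) - 40258)/(p(111, -107) + 5159) = ((29*(23 + 52) - 1*16809) - 40258)/(444 + 5159) = ((29*75 - 16809) - 40258)/5603 = ((2175 - 16809) - 40258)*(1/5603) = (-14634 - 40258)*(1/5603) = -54892*1/5603 = -54892/5603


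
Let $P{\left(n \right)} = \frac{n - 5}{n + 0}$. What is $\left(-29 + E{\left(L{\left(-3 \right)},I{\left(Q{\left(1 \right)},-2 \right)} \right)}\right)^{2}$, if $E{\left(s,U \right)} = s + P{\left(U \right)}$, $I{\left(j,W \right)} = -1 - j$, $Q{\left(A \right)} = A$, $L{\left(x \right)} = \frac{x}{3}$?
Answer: $\frac{2809}{4} \approx 702.25$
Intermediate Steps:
$L{\left(x \right)} = \frac{x}{3}$ ($L{\left(x \right)} = x \frac{1}{3} = \frac{x}{3}$)
$P{\left(n \right)} = \frac{-5 + n}{n}$
$E{\left(s,U \right)} = s + \frac{-5 + U}{U}$
$\left(-29 + E{\left(L{\left(-3 \right)},I{\left(Q{\left(1 \right)},-2 \right)} \right)}\right)^{2} = \left(-29 + \left(1 + \frac{1}{3} \left(-3\right) - \frac{5}{-1 - 1}\right)\right)^{2} = \left(-29 - \frac{5}{-1 - 1}\right)^{2} = \left(-29 - - \frac{5}{2}\right)^{2} = \left(-29 + \left(1 - 1 + \frac{5}{2}\right)\right)^{2} = \left(-29 + \frac{5}{2}\right)^{2} = \left(- \frac{53}{2}\right)^{2} = \frac{2809}{4}$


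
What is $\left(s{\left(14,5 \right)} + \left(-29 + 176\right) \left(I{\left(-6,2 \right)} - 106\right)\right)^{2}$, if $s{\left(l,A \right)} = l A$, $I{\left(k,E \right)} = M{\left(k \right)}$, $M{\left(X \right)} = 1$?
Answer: $236083225$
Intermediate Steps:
$I{\left(k,E \right)} = 1$
$s{\left(l,A \right)} = A l$
$\left(s{\left(14,5 \right)} + \left(-29 + 176\right) \left(I{\left(-6,2 \right)} - 106\right)\right)^{2} = \left(5 \cdot 14 + \left(-29 + 176\right) \left(1 - 106\right)\right)^{2} = \left(70 + 147 \left(-105\right)\right)^{2} = \left(70 - 15435\right)^{2} = \left(-15365\right)^{2} = 236083225$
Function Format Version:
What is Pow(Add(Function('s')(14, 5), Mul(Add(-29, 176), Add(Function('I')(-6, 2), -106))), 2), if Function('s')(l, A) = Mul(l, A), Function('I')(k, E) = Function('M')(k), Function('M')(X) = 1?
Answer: 236083225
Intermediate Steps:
Function('I')(k, E) = 1
Function('s')(l, A) = Mul(A, l)
Pow(Add(Function('s')(14, 5), Mul(Add(-29, 176), Add(Function('I')(-6, 2), -106))), 2) = Pow(Add(Mul(5, 14), Mul(Add(-29, 176), Add(1, -106))), 2) = Pow(Add(70, Mul(147, -105)), 2) = Pow(Add(70, -15435), 2) = Pow(-15365, 2) = 236083225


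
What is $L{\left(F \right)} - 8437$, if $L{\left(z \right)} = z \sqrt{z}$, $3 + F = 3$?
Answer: $-8437$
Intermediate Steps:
$F = 0$ ($F = -3 + 3 = 0$)
$L{\left(z \right)} = z^{\frac{3}{2}}$
$L{\left(F \right)} - 8437 = 0^{\frac{3}{2}} - 8437 = 0 - 8437 = -8437$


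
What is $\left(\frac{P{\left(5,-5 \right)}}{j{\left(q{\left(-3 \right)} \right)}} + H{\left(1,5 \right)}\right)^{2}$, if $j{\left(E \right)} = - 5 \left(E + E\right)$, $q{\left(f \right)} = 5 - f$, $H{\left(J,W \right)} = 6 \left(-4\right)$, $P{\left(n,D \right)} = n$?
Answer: $\frac{148225}{256} \approx 579.0$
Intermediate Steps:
$H{\left(J,W \right)} = -24$
$j{\left(E \right)} = - 10 E$ ($j{\left(E \right)} = - 5 \cdot 2 E = - 10 E$)
$\left(\frac{P{\left(5,-5 \right)}}{j{\left(q{\left(-3 \right)} \right)}} + H{\left(1,5 \right)}\right)^{2} = \left(\frac{5}{\left(-10\right) \left(5 - -3\right)} - 24\right)^{2} = \left(\frac{5}{\left(-10\right) \left(5 + 3\right)} - 24\right)^{2} = \left(\frac{5}{\left(-10\right) 8} - 24\right)^{2} = \left(\frac{5}{-80} - 24\right)^{2} = \left(5 \left(- \frac{1}{80}\right) - 24\right)^{2} = \left(- \frac{1}{16} - 24\right)^{2} = \left(- \frac{385}{16}\right)^{2} = \frac{148225}{256}$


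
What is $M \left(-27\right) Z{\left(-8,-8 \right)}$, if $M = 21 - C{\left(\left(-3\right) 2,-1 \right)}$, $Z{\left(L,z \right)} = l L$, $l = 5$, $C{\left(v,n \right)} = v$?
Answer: $29160$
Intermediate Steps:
$Z{\left(L,z \right)} = 5 L$
$M = 27$ ($M = 21 - \left(-3\right) 2 = 21 - -6 = 21 + 6 = 27$)
$M \left(-27\right) Z{\left(-8,-8 \right)} = 27 \left(-27\right) 5 \left(-8\right) = \left(-729\right) \left(-40\right) = 29160$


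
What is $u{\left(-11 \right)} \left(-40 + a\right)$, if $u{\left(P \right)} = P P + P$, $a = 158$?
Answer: $12980$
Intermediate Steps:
$u{\left(P \right)} = P + P^{2}$ ($u{\left(P \right)} = P^{2} + P = P + P^{2}$)
$u{\left(-11 \right)} \left(-40 + a\right) = - 11 \left(1 - 11\right) \left(-40 + 158\right) = \left(-11\right) \left(-10\right) 118 = 110 \cdot 118 = 12980$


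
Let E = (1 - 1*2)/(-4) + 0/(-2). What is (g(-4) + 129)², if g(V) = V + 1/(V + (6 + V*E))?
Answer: 15876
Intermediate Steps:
E = ¼ (E = (1 - 2)*(-¼) + 0*(-½) = -1*(-¼) + 0 = ¼ + 0 = ¼ ≈ 0.25000)
g(V) = V + 1/(6 + 5*V/4) (g(V) = V + 1/(V + (6 + V*(¼))) = V + 1/(V + (6 + V/4)) = V + 1/(6 + 5*V/4))
(g(-4) + 129)² = ((4 + 5*(-4)² + 24*(-4))/(24 + 5*(-4)) + 129)² = ((4 + 5*16 - 96)/(24 - 20) + 129)² = ((4 + 80 - 96)/4 + 129)² = ((¼)*(-12) + 129)² = (-3 + 129)² = 126² = 15876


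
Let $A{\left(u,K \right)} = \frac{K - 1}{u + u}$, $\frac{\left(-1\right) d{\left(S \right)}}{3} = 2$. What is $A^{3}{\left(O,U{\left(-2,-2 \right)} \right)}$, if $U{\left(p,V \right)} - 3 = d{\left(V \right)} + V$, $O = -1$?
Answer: $27$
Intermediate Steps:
$d{\left(S \right)} = -6$ ($d{\left(S \right)} = \left(-3\right) 2 = -6$)
$U{\left(p,V \right)} = -3 + V$ ($U{\left(p,V \right)} = 3 + \left(-6 + V\right) = -3 + V$)
$A{\left(u,K \right)} = \frac{-1 + K}{2 u}$
$A^{3}{\left(O,U{\left(-2,-2 \right)} \right)} = \left(\frac{-1 - 5}{2 \left(-1\right)}\right)^{3} = \left(\frac{1}{2} \left(-1\right) \left(-1 - 5\right)\right)^{3} = \left(\frac{1}{2} \left(-1\right) \left(-6\right)\right)^{3} = 3^{3} = 27$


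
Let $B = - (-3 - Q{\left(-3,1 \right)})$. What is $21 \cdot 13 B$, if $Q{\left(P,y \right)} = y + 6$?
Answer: $2730$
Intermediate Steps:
$Q{\left(P,y \right)} = 6 + y$
$B = 10$ ($B = - (-3 - \left(6 + 1\right)) = - (-3 - 7) = \left(-1\right) \left(-10\right) = 10$)
$21 \cdot 13 B = 21 \cdot 13 \cdot 10 = 273 \cdot 10 = 2730$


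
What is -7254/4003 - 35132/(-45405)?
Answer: -188734474/181756215 ≈ -1.0384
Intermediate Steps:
-7254/4003 - 35132/(-45405) = -7254*1/4003 - 35132*(-1/45405) = -7254/4003 + 35132/45405 = -188734474/181756215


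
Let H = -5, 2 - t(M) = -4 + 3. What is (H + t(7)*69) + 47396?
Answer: 47598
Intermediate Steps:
t(M) = 3 (t(M) = 2 - (-4 + 3) = 2 - 1*(-1) = 2 + 1 = 3)
(H + t(7)*69) + 47396 = (-5 + 3*69) + 47396 = (-5 + 207) + 47396 = 202 + 47396 = 47598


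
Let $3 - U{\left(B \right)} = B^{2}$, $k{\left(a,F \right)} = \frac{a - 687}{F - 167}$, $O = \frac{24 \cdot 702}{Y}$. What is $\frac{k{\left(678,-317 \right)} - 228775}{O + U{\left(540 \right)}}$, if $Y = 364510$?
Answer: $\frac{20180565970205}{25722181360524} \approx 0.78456$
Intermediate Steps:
$O = \frac{8424}{182255}$ ($O = \frac{24 \cdot 702}{364510} = 16848 \cdot \frac{1}{364510} = \frac{8424}{182255} \approx 0.046221$)
$k{\left(a,F \right)} = \frac{-687 + a}{-167 + F}$
$U{\left(B \right)} = 3 - B^{2}$
$\frac{k{\left(678,-317 \right)} - 228775}{O + U{\left(540 \right)}} = \frac{\frac{-687 + 678}{-167 - 317} - 228775}{\frac{8424}{182255} + \left(3 - 540^{2}\right)} = \frac{\frac{1}{-484} \left(-9\right) - 228775}{\frac{8424}{182255} + \left(3 - 291600\right)} = \frac{\left(- \frac{1}{484}\right) \left(-9\right) - 228775}{\frac{8424}{182255} + \left(3 - 291600\right)} = \frac{\frac{9}{484} - 228775}{\frac{8424}{182255} - 291597} = - \frac{110727091}{484 \left(- \frac{53145002811}{182255}\right)} = \left(- \frac{110727091}{484}\right) \left(- \frac{182255}{53145002811}\right) = \frac{20180565970205}{25722181360524}$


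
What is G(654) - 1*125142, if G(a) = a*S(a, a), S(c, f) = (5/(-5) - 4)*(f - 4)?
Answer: -2250642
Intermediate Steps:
S(c, f) = 20 - 5*f (S(c, f) = (5*(-⅕) - 4)*(-4 + f) = (-1 - 4)*(-4 + f) = -5*(-4 + f) = 20 - 5*f)
G(a) = a*(20 - 5*a)
G(654) - 1*125142 = 5*654*(4 - 1*654) - 1*125142 = 5*654*(4 - 654) - 125142 = 5*654*(-650) - 125142 = -2125500 - 125142 = -2250642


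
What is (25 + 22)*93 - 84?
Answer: 4287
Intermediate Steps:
(25 + 22)*93 - 84 = 47*93 - 84 = 4371 - 84 = 4287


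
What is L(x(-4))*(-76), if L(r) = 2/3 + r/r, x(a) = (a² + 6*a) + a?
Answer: -380/3 ≈ -126.67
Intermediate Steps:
x(a) = a² + 7*a
L(r) = 5/3 (L(r) = 2*(⅓) + 1 = ⅔ + 1 = 5/3)
L(x(-4))*(-76) = (5/3)*(-76) = -380/3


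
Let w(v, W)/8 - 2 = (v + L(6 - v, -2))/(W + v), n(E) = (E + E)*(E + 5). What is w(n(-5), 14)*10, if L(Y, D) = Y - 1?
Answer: 1320/7 ≈ 188.57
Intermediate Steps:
L(Y, D) = -1 + Y
n(E) = 2*E*(5 + E) (n(E) = (2*E)*(5 + E) = 2*E*(5 + E))
w(v, W) = 16 + 40/(W + v) (w(v, W) = 16 + 8*((v + (-1 + (6 - v)))/(W + v)) = 16 + 8*((v + (5 - v))/(W + v)) = 16 + 8*(5/(W + v)) = 16 + 40/(W + v))
w(n(-5), 14)*10 = (8*(5 + 2*14 + 2*(2*(-5)*(5 - 5)))/(14 + 2*(-5)*(5 - 5)))*10 = (8*(5 + 28 + 2*(2*(-5)*0))/(14 + 2*(-5)*0))*10 = (8*(5 + 28 + 2*0)/(14 + 0))*10 = (8*(5 + 28 + 0)/14)*10 = (8*(1/14)*33)*10 = (132/7)*10 = 1320/7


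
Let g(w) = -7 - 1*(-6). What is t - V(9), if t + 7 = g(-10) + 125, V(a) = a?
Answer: 108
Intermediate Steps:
g(w) = -1 (g(w) = -7 + 6 = -1)
t = 117 (t = -7 + (-1 + 125) = -7 + 124 = 117)
t - V(9) = 117 - 1*9 = 117 - 9 = 108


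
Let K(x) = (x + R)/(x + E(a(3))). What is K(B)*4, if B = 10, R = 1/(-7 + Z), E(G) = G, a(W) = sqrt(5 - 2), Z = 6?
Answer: 360/97 - 36*sqrt(3)/97 ≈ 3.0685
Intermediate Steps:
a(W) = sqrt(3)
R = -1 (R = 1/(-7 + 6) = 1/(-1) = -1)
K(x) = (-1 + x)/(x + sqrt(3)) (K(x) = (x - 1)/(x + sqrt(3)) = (-1 + x)/(x + sqrt(3)))
K(B)*4 = ((-1 + 10)/(10 + sqrt(3)))*4 = (9/(10 + sqrt(3)))*4 = 36/(10 + sqrt(3))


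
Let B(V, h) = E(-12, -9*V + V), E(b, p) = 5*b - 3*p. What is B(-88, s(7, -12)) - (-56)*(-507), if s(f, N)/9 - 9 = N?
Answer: -30564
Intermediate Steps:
s(f, N) = 81 + 9*N
E(b, p) = -3*p + 5*b
B(V, h) = -60 + 24*V (B(V, h) = -3*(-9*V + V) + 5*(-12) = -(-24)*V - 60 = 24*V - 60 = -60 + 24*V)
B(-88, s(7, -12)) - (-56)*(-507) = (-60 + 24*(-88)) - (-56)*(-507) = (-60 - 2112) - 1*28392 = -2172 - 28392 = -30564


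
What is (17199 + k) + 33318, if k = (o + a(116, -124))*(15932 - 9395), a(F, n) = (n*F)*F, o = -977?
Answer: -10913608260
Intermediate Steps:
a(F, n) = n*F² (a(F, n) = (F*n)*F = n*F²)
k = -10913658777 (k = (-977 - 124*116²)*(15932 - 9395) = (-977 - 124*13456)*6537 = (-977 - 1668544)*6537 = -1669521*6537 = -10913658777)
(17199 + k) + 33318 = (17199 - 10913658777) + 33318 = -10913641578 + 33318 = -10913608260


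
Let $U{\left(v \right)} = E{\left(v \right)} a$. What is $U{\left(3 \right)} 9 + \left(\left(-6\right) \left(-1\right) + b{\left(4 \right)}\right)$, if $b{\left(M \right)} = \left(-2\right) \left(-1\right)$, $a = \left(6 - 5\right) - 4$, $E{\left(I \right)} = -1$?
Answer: $35$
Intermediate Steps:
$a = -3$ ($a = 1 - 4 = -3$)
$b{\left(M \right)} = 2$
$U{\left(v \right)} = 3$ ($U{\left(v \right)} = \left(-1\right) \left(-3\right) = 3$)
$U{\left(3 \right)} 9 + \left(\left(-6\right) \left(-1\right) + b{\left(4 \right)}\right) = 3 \cdot 9 + \left(\left(-6\right) \left(-1\right) + 2\right) = 27 + \left(6 + 2\right) = 27 + 8 = 35$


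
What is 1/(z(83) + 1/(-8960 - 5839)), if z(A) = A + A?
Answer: 14799/2456633 ≈ 0.0060241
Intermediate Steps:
z(A) = 2*A
1/(z(83) + 1/(-8960 - 5839)) = 1/(2*83 + 1/(-8960 - 5839)) = 1/(166 + 1/(-14799)) = 1/(166 - 1/14799) = 1/(2456633/14799) = 14799/2456633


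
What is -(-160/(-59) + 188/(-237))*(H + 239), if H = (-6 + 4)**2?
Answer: -2173068/4661 ≈ -466.22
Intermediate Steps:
H = 4 (H = (-2)**2 = 4)
-(-160/(-59) + 188/(-237))*(H + 239) = -(-160/(-59) + 188/(-237))*(4 + 239) = -(-160*(-1/59) + 188*(-1/237))*243 = -(160/59 - 188/237)*243 = -26828*243/13983 = -1*2173068/4661 = -2173068/4661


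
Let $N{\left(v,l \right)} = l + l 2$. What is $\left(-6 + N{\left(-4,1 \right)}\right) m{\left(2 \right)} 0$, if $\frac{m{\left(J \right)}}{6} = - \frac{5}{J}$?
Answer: $0$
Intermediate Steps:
$N{\left(v,l \right)} = 3 l$ ($N{\left(v,l \right)} = l + 2 l = 3 l$)
$m{\left(J \right)} = - \frac{30}{J}$ ($m{\left(J \right)} = 6 \left(- \frac{5}{J}\right) = - \frac{30}{J}$)
$\left(-6 + N{\left(-4,1 \right)}\right) m{\left(2 \right)} 0 = \left(-6 + 3 \cdot 1\right) \left(- \frac{30}{2}\right) 0 = \left(-6 + 3\right) \left(\left(-30\right) \frac{1}{2}\right) 0 = \left(-3\right) \left(-15\right) 0 = 45 \cdot 0 = 0$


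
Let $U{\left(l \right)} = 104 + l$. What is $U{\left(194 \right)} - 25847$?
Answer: $-25549$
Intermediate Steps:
$U{\left(194 \right)} - 25847 = \left(104 + 194\right) - 25847 = 298 - 25847 = -25549$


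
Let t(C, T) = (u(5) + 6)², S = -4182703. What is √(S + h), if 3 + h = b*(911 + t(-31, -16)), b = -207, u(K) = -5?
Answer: I*√4371490 ≈ 2090.8*I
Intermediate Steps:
t(C, T) = 1 (t(C, T) = (-5 + 6)² = 1² = 1)
h = -188787 (h = -3 - 207*(911 + 1) = -3 - 207*912 = -3 - 188784 = -188787)
√(S + h) = √(-4182703 - 188787) = √(-4371490) = I*√4371490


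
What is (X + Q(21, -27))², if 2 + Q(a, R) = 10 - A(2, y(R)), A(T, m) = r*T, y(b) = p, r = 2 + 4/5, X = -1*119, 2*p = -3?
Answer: 339889/25 ≈ 13596.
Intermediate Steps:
p = -3/2 (p = (½)*(-3) = -3/2 ≈ -1.5000)
X = -119
r = 14/5 (r = 2 + (⅕)*4 = 2 + ⅘ = 14/5 ≈ 2.8000)
y(b) = -3/2
A(T, m) = 14*T/5
Q(a, R) = 12/5 (Q(a, R) = -2 + (10 - 14*2/5) = -2 + (10 - 1*28/5) = -2 + (10 - 28/5) = -2 + 22/5 = 12/5)
(X + Q(21, -27))² = (-119 + 12/5)² = (-583/5)² = 339889/25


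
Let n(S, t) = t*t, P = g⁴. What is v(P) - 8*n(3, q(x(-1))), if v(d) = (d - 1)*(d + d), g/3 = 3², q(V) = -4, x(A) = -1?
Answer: 564858009952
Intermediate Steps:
g = 27 (g = 3*3² = 3*9 = 27)
P = 531441 (P = 27⁴ = 531441)
n(S, t) = t²
v(d) = 2*d*(-1 + d) (v(d) = (-1 + d)*(2*d) = 2*d*(-1 + d))
v(P) - 8*n(3, q(x(-1))) = 2*531441*(-1 + 531441) - 8*(-4)² = 2*531441*531440 - 8*16 = 564858010080 - 128 = 564858009952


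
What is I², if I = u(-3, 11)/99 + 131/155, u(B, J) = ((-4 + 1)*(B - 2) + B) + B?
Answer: 2547216/2907025 ≈ 0.87623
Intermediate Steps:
u(B, J) = 6 - B (u(B, J) = (-3*(-2 + B) + B) + B = ((6 - 3*B) + B) + B = (6 - 2*B) + B = 6 - B)
I = 1596/1705 (I = (6 - 1*(-3))/99 + 131/155 = (6 + 3)*(1/99) + 131*(1/155) = 9*(1/99) + 131/155 = 1/11 + 131/155 = 1596/1705 ≈ 0.93607)
I² = (1596/1705)² = 2547216/2907025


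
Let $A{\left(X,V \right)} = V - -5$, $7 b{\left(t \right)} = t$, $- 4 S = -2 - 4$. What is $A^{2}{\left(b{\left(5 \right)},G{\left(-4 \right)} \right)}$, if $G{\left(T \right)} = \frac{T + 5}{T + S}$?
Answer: $\frac{529}{25} \approx 21.16$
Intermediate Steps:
$S = \frac{3}{2}$ ($S = - \frac{-2 - 4}{4} = \left(- \frac{1}{4}\right) \left(-6\right) = \frac{3}{2} \approx 1.5$)
$b{\left(t \right)} = \frac{t}{7}$
$G{\left(T \right)} = \frac{5 + T}{\frac{3}{2} + T}$ ($G{\left(T \right)} = \frac{T + 5}{T + \frac{3}{2}} = \frac{5 + T}{\frac{3}{2} + T}$)
$A{\left(X,V \right)} = 5 + V$ ($A{\left(X,V \right)} = V + 5 = 5 + V$)
$A^{2}{\left(b{\left(5 \right)},G{\left(-4 \right)} \right)} = \left(5 + \frac{2 \left(5 - 4\right)}{3 + 2 \left(-4\right)}\right)^{2} = \left(5 + 2 \frac{1}{3 - 8} \cdot 1\right)^{2} = \left(5 + 2 \frac{1}{-5} \cdot 1\right)^{2} = \left(5 + 2 \left(- \frac{1}{5}\right) 1\right)^{2} = \left(5 - \frac{2}{5}\right)^{2} = \left(\frac{23}{5}\right)^{2} = \frac{529}{25}$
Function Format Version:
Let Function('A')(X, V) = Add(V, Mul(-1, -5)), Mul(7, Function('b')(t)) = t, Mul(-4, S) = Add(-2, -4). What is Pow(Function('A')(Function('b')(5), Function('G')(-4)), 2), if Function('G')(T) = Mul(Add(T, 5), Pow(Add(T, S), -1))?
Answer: Rational(529, 25) ≈ 21.160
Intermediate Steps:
S = Rational(3, 2) (S = Mul(Rational(-1, 4), Add(-2, -4)) = Mul(Rational(-1, 4), -6) = Rational(3, 2) ≈ 1.5000)
Function('b')(t) = Mul(Rational(1, 7), t)
Function('G')(T) = Mul(Pow(Add(Rational(3, 2), T), -1), Add(5, T)) (Function('G')(T) = Mul(Add(T, 5), Pow(Add(T, Rational(3, 2)), -1)) = Mul(Add(5, T), Pow(Add(Rational(3, 2), T), -1)) = Mul(Pow(Add(Rational(3, 2), T), -1), Add(5, T)))
Function('A')(X, V) = Add(5, V) (Function('A')(X, V) = Add(V, 5) = Add(5, V))
Pow(Function('A')(Function('b')(5), Function('G')(-4)), 2) = Pow(Add(5, Mul(2, Pow(Add(3, Mul(2, -4)), -1), Add(5, -4))), 2) = Pow(Add(5, Mul(2, Pow(Add(3, -8), -1), 1)), 2) = Pow(Add(5, Mul(2, Pow(-5, -1), 1)), 2) = Pow(Add(5, Mul(2, Rational(-1, 5), 1)), 2) = Pow(Add(5, Rational(-2, 5)), 2) = Pow(Rational(23, 5), 2) = Rational(529, 25)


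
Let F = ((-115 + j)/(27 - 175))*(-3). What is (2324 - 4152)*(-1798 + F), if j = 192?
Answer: 121503961/37 ≈ 3.2839e+6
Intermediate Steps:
F = 231/148 (F = ((-115 + 192)/(27 - 175))*(-3) = (77/(-148))*(-3) = (77*(-1/148))*(-3) = -77/148*(-3) = 231/148 ≈ 1.5608)
(2324 - 4152)*(-1798 + F) = (2324 - 4152)*(-1798 + 231/148) = -1828*(-265873/148) = 121503961/37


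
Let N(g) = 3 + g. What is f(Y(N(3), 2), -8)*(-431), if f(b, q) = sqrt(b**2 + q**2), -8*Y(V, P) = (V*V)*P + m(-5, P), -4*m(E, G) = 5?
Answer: -10775*sqrt(233)/32 ≈ -5139.8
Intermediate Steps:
m(E, G) = -5/4 (m(E, G) = -1/4*5 = -5/4)
Y(V, P) = 5/32 - P*V**2/8 (Y(V, P) = -((V*V)*P - 5/4)/8 = -(V**2*P - 5/4)/8 = -(P*V**2 - 5/4)/8 = -(-5/4 + P*V**2)/8 = 5/32 - P*V**2/8)
f(Y(N(3), 2), -8)*(-431) = sqrt((5/32 - 1/8*2*(3 + 3)**2)**2 + (-8)**2)*(-431) = sqrt((5/32 - 1/8*2*6**2)**2 + 64)*(-431) = sqrt((5/32 - 1/8*2*36)**2 + 64)*(-431) = sqrt((5/32 - 9)**2 + 64)*(-431) = sqrt((-283/32)**2 + 64)*(-431) = sqrt(80089/1024 + 64)*(-431) = sqrt(145625/1024)*(-431) = (25*sqrt(233)/32)*(-431) = -10775*sqrt(233)/32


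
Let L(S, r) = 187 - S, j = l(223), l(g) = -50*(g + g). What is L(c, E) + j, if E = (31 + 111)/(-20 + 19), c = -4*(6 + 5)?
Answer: -22069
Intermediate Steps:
l(g) = -100*g
c = -44 (c = -4*11 = -44)
E = -142 (E = 142/(-1) = 142*(-1) = -142)
j = -22300 (j = -100*223 = -22300)
L(c, E) + j = (187 - 1*(-44)) - 22300 = (187 + 44) - 22300 = 231 - 22300 = -22069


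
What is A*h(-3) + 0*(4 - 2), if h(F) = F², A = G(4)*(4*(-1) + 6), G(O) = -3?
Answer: -54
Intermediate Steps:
A = -6 (A = -3*(4*(-1) + 6) = -3*(-4 + 6) = -3*2 = -6)
A*h(-3) + 0*(4 - 2) = -6*(-3)² + 0*(4 - 2) = -6*9 + 0*2 = -54 + 0 = -54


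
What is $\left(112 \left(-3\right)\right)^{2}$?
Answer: $112896$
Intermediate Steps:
$\left(112 \left(-3\right)\right)^{2} = \left(-336\right)^{2} = 112896$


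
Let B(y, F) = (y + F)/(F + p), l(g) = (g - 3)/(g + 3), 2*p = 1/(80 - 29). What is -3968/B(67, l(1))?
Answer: 198400/6783 ≈ 29.250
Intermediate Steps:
p = 1/102 (p = 1/(2*(80 - 29)) = (½)/51 = (½)*(1/51) = 1/102 ≈ 0.0098039)
l(g) = (-3 + g)/(3 + g)
B(y, F) = (F + y)/(1/102 + F) (B(y, F) = (y + F)/(F + 1/102) = (F + y)/(1/102 + F))
-3968/B(67, l(1)) = -3968*(1 + 102*((-3 + 1)/(3 + 1)))/(102*((-3 + 1)/(3 + 1) + 67)) = -3968*(1 + 102*(-2/4))/(102*(-2/4 + 67)) = -3968*(1 + 102*((¼)*(-2)))/(102*((¼)*(-2) + 67)) = -3968*(1 + 102*(-½))/(102*(-½ + 67)) = -3968/(102*(133/2)/(1 - 51)) = -3968/(102*(133/2)/(-50)) = -3968/(102*(-1/50)*(133/2)) = -3968/(-6783/50) = -3968*(-50/6783) = 198400/6783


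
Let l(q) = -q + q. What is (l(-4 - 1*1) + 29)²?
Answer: 841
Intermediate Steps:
l(q) = 0
(l(-4 - 1*1) + 29)² = (0 + 29)² = 29² = 841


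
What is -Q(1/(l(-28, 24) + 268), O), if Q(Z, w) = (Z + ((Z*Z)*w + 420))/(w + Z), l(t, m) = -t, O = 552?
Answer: -4599946/6045541 ≈ -0.76088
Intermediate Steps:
Q(Z, w) = (420 + Z + w*Z**2)/(Z + w) (Q(Z, w) = (Z + (Z**2*w + 420))/(Z + w) = (Z + (w*Z**2 + 420))/(Z + w) = (Z + (420 + w*Z**2))/(Z + w) = (420 + Z + w*Z**2)/(Z + w))
-Q(1/(l(-28, 24) + 268), O) = -(420 + 1/(-1*(-28) + 268) + 552*(1/(-1*(-28) + 268))**2)/(1/(-1*(-28) + 268) + 552) = -(420 + 1/(28 + 268) + 552*(1/(28 + 268))**2)/(1/(28 + 268) + 552) = -(420 + 1/296 + 552*(1/296)**2)/(1/296 + 552) = -(420 + 1/296 + 552*(1/87616))/163393/296 = -296*(420 + 1/296 + 69/10952)/163393 = -296*2299973/(163393*5476) = -1*4599946/6045541 = -4599946/6045541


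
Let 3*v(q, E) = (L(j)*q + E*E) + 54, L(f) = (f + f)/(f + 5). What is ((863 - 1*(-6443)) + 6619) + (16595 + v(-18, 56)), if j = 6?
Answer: 1042034/33 ≈ 31577.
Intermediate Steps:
L(f) = 2*f/(5 + f) (L(f) = (2*f)/(5 + f) = 2*f/(5 + f))
v(q, E) = 18 + E**2/3 + 4*q/11 (v(q, E) = (((2*6/(5 + 6))*q + E*E) + 54)/3 = (((2*6/11)*q + E**2) + 54)/3 = (((2*6*(1/11))*q + E**2) + 54)/3 = ((12*q/11 + E**2) + 54)/3 = ((E**2 + 12*q/11) + 54)/3 = (54 + E**2 + 12*q/11)/3 = 18 + E**2/3 + 4*q/11)
((863 - 1*(-6443)) + 6619) + (16595 + v(-18, 56)) = ((863 - 1*(-6443)) + 6619) + (16595 + (18 + (1/3)*56**2 + (4/11)*(-18))) = ((863 + 6443) + 6619) + (16595 + (18 + (1/3)*3136 - 72/11)) = (7306 + 6619) + (16595 + (18 + 3136/3 - 72/11)) = 13925 + (16595 + 34874/33) = 13925 + 582509/33 = 1042034/33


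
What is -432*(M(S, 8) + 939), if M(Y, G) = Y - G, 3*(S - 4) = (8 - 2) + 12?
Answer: -406512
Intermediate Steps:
S = 10 (S = 4 + ((8 - 2) + 12)/3 = 4 + (6 + 12)/3 = 4 + (1/3)*18 = 4 + 6 = 10)
-432*(M(S, 8) + 939) = -432*((10 - 1*8) + 939) = -432*((10 - 8) + 939) = -432*(2 + 939) = -432*941 = -406512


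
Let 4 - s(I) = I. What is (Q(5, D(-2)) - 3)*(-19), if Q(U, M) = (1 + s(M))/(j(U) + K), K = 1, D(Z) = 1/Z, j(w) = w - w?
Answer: -95/2 ≈ -47.500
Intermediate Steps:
j(w) = 0
s(I) = 4 - I
D(Z) = 1/Z
Q(U, M) = 5 - M (Q(U, M) = (1 + (4 - M))/(0 + 1) = (5 - M)/1 = (5 - M)*1 = 5 - M)
(Q(5, D(-2)) - 3)*(-19) = ((5 - 1/(-2)) - 3)*(-19) = ((5 - 1*(-½)) - 3)*(-19) = ((5 + ½) - 3)*(-19) = (11/2 - 3)*(-19) = (5/2)*(-19) = -95/2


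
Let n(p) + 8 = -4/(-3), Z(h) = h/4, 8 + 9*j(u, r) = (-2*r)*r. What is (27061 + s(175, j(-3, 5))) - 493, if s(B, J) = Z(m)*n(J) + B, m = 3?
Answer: 26738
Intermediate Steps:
j(u, r) = -8/9 - 2*r**2/9 (j(u, r) = -8/9 + ((-2*r)*r)/9 = -8/9 + (-2*r**2)/9 = -8/9 - 2*r**2/9)
Z(h) = h/4 (Z(h) = h*(1/4) = h/4)
n(p) = -20/3 (n(p) = -8 - 4/(-3) = -8 - 4*(-1/3) = -8 + 4/3 = -20/3)
s(B, J) = -5 + B (s(B, J) = ((1/4)*3)*(-20/3) + B = (3/4)*(-20/3) + B = -5 + B)
(27061 + s(175, j(-3, 5))) - 493 = (27061 + (-5 + 175)) - 493 = (27061 + 170) - 493 = 27231 - 493 = 26738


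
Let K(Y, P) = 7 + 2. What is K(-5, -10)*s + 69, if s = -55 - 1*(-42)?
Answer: -48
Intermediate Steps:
K(Y, P) = 9
s = -13 (s = -55 + 42 = -13)
K(-5, -10)*s + 69 = 9*(-13) + 69 = -117 + 69 = -48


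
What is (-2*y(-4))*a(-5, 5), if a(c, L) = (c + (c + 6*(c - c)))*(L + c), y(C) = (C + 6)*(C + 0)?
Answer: 0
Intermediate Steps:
y(C) = C*(6 + C) (y(C) = (6 + C)*C = C*(6 + C))
a(c, L) = 2*c*(L + c) (a(c, L) = (c + (c + 6*0))*(L + c) = (c + (c + 0))*(L + c) = (c + c)*(L + c) = (2*c)*(L + c) = 2*c*(L + c))
(-2*y(-4))*a(-5, 5) = (-(-8)*(6 - 4))*(2*(-5)*(5 - 5)) = (-(-8)*2)*(2*(-5)*0) = -2*(-8)*0 = 16*0 = 0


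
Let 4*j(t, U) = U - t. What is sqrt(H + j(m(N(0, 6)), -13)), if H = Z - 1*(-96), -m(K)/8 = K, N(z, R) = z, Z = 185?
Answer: sqrt(1111)/2 ≈ 16.666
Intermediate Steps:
m(K) = -8*K
j(t, U) = -t/4 + U/4 (j(t, U) = (U - t)/4 = -t/4 + U/4)
H = 281 (H = 185 - 1*(-96) = 185 + 96 = 281)
sqrt(H + j(m(N(0, 6)), -13)) = sqrt(281 + (-(-2)*0 + (1/4)*(-13))) = sqrt(281 + (-1/4*0 - 13/4)) = sqrt(281 + (0 - 13/4)) = sqrt(281 - 13/4) = sqrt(1111/4) = sqrt(1111)/2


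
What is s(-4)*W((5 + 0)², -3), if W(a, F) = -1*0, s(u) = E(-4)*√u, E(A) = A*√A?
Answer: 0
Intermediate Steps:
E(A) = A^(3/2)
s(u) = -8*I*√u (s(u) = (-4)^(3/2)*√u = (-8*I)*√u = -8*I*√u)
W(a, F) = 0
s(-4)*W((5 + 0)², -3) = -8*I*√(-4)*0 = -8*I*2*I*0 = 16*0 = 0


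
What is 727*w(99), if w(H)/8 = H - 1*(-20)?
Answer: 692104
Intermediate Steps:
w(H) = 160 + 8*H (w(H) = 8*(H - 1*(-20)) = 8*(H + 20) = 8*(20 + H) = 160 + 8*H)
727*w(99) = 727*(160 + 8*99) = 727*(160 + 792) = 727*952 = 692104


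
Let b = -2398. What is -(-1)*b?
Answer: -2398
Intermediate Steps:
-(-1)*b = -(-1)*(-2398) = -1*2398 = -2398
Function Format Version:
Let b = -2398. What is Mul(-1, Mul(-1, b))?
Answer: -2398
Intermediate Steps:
Mul(-1, Mul(-1, b)) = Mul(-1, Mul(-1, -2398)) = Mul(-1, 2398) = -2398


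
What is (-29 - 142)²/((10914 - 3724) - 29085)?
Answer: -29241/21895 ≈ -1.3355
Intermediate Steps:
(-29 - 142)²/((10914 - 3724) - 29085) = (-171)²/(7190 - 29085) = 29241/(-21895) = 29241*(-1/21895) = -29241/21895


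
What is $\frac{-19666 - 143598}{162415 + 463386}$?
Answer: $- \frac{163264}{625801} \approx -0.26089$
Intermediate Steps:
$\frac{-19666 - 143598}{162415 + 463386} = - \frac{163264}{625801}$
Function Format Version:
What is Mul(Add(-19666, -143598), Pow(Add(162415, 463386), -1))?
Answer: Rational(-163264, 625801) ≈ -0.26089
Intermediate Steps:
Mul(Add(-19666, -143598), Pow(Add(162415, 463386), -1)) = Mul(-163264, Pow(625801, -1)) = Mul(-163264, Rational(1, 625801)) = Rational(-163264, 625801)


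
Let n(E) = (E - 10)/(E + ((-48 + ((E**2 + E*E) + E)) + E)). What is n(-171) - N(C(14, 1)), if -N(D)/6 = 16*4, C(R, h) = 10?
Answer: 22241483/57921 ≈ 384.00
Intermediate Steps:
n(E) = (-10 + E)/(-48 + 2*E**2 + 3*E) (n(E) = (-10 + E)/(E + ((-48 + ((E**2 + E**2) + E)) + E)) = (-10 + E)/(E + ((-48 + (2*E**2 + E)) + E)) = (-10 + E)/(E + ((-48 + (E + 2*E**2)) + E)) = (-10 + E)/(E + ((-48 + E + 2*E**2) + E)) = (-10 + E)/(E + (-48 + 2*E + 2*E**2)) = (-10 + E)/(-48 + 2*E**2 + 3*E))
N(D) = -384 (N(D) = -96*4 = -6*64 = -384)
n(-171) - N(C(14, 1)) = (-10 - 171)/(-48 + 2*(-171)**2 + 3*(-171)) - 1*(-384) = -181/(-48 + 2*29241 - 513) + 384 = -181/(-48 + 58482 - 513) + 384 = -181/57921 + 384 = 22241483/57921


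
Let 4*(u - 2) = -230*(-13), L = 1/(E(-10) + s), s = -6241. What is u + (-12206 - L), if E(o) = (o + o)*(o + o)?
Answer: -133834831/11682 ≈ -11457.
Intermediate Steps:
E(o) = 4*o² (E(o) = (2*o)*(2*o) = 4*o²)
L = -1/5841 (L = 1/(4*(-10)² - 6241) = 1/(4*100 - 6241) = 1/(400 - 6241) = 1/(-5841) = -1/5841 ≈ -0.00017120)
u = 1499/2 (u = 2 + (-230*(-13))/4 = 2 + (¼)*2990 = 2 + 1495/2 = 1499/2 ≈ 749.50)
u + (-12206 - L) = 1499/2 + (-12206 - 1*(-1/5841)) = 1499/2 + (-12206 + 1/5841) = 1499/2 - 71295245/5841 = -133834831/11682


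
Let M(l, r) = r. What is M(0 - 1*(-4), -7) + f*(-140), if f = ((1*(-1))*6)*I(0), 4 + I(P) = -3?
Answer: -5887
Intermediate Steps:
I(P) = -7 (I(P) = -4 - 3 = -7)
f = 42 (f = ((1*(-1))*6)*(-7) = -1*6*(-7) = -6*(-7) = 42)
M(0 - 1*(-4), -7) + f*(-140) = -7 + 42*(-140) = -7 - 5880 = -5887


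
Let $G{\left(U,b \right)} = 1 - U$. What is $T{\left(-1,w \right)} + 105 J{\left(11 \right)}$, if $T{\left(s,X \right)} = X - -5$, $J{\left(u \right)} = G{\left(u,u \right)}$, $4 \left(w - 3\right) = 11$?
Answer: $- \frac{4157}{4} \approx -1039.3$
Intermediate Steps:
$w = \frac{23}{4}$ ($w = 3 + \frac{1}{4} \cdot 11 = 3 + \frac{11}{4} = \frac{23}{4} \approx 5.75$)
$J{\left(u \right)} = 1 - u$
$T{\left(s,X \right)} = 5 + X$ ($T{\left(s,X \right)} = X + 5 = 5 + X$)
$T{\left(-1,w \right)} + 105 J{\left(11 \right)} = \left(5 + \frac{23}{4}\right) + 105 \left(1 - 11\right) = \frac{43}{4} + 105 \left(1 - 11\right) = \frac{43}{4} + 105 \left(-10\right) = \frac{43}{4} - 1050 = - \frac{4157}{4}$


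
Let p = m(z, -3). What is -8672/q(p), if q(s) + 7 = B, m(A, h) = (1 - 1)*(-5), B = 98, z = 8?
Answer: -8672/91 ≈ -95.297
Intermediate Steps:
m(A, h) = 0 (m(A, h) = 0*(-5) = 0)
p = 0
q(s) = 91 (q(s) = -7 + 98 = 91)
-8672/q(p) = -8672/91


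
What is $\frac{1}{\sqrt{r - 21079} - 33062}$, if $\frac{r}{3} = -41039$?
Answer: $- \frac{16531}{546620020} - \frac{i \sqrt{36049}}{546620020} \approx -3.0242 \cdot 10^{-5} - 3.4735 \cdot 10^{-7} i$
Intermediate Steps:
$r = -123117$ ($r = 3 \left(-41039\right) = -123117$)
$\frac{1}{\sqrt{r - 21079} - 33062} = \frac{1}{\sqrt{-123117 - 21079} - 33062} = \frac{1}{\sqrt{-144196} - 33062} = \frac{1}{2 i \sqrt{36049} - 33062} = \frac{1}{-33062 + 2 i \sqrt{36049}}$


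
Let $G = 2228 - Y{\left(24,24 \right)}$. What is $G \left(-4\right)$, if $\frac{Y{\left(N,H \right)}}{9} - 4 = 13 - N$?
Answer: $-9164$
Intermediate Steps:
$Y{\left(N,H \right)} = 153 - 9 N$ ($Y{\left(N,H \right)} = 36 + 9 \left(13 - N\right) = 36 - \left(-117 + 9 N\right) = 153 - 9 N$)
$G = 2291$ ($G = 2228 - \left(153 - 216\right) = 2228 - -63 = 2228 + 63 = 2291$)
$G \left(-4\right) = 2291 \left(-4\right) = -9164$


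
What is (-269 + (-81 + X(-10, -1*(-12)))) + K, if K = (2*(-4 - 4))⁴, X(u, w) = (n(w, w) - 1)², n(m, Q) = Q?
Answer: 65307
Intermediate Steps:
X(u, w) = (-1 + w)² (X(u, w) = (w - 1)² = (-1 + w)²)
K = 65536 (K = (2*(-8))⁴ = (-16)⁴ = 65536)
(-269 + (-81 + X(-10, -1*(-12)))) + K = (-269 + (-81 + (-1 - 1*(-12))²)) + 65536 = (-269 + (-81 + (-1 + 12)²)) + 65536 = (-269 + (-81 + 11²)) + 65536 = (-269 + (-81 + 121)) + 65536 = (-269 + 40) + 65536 = -229 + 65536 = 65307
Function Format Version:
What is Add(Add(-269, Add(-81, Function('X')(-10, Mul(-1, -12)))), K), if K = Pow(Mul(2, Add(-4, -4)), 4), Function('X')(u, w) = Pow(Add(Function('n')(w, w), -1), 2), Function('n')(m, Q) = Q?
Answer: 65307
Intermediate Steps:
Function('X')(u, w) = Pow(Add(-1, w), 2) (Function('X')(u, w) = Pow(Add(w, -1), 2) = Pow(Add(-1, w), 2))
K = 65536 (K = Pow(Mul(2, -8), 4) = Pow(-16, 4) = 65536)
Add(Add(-269, Add(-81, Function('X')(-10, Mul(-1, -12)))), K) = Add(Add(-269, Add(-81, Pow(Add(-1, Mul(-1, -12)), 2))), 65536) = Add(Add(-269, Add(-81, Pow(Add(-1, 12), 2))), 65536) = Add(Add(-269, Add(-81, Pow(11, 2))), 65536) = Add(Add(-269, Add(-81, 121)), 65536) = Add(Add(-269, 40), 65536) = Add(-229, 65536) = 65307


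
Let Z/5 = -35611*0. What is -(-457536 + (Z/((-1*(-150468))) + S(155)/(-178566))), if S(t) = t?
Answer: 81700373531/178566 ≈ 4.5754e+5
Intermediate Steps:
Z = 0 (Z = 5*(-35611*0) = 5*0 = 0)
-(-457536 + (Z/((-1*(-150468))) + S(155)/(-178566))) = -(-457536 + (0/((-1*(-150468))) + 155/(-178566))) = -(-457536 + (0/150468 + 155*(-1/178566))) = -(-457536 + (0*(1/150468) - 155/178566)) = -(-457536 + (0 - 155/178566)) = -(-457536 - 155/178566) = -1*(-81700373531/178566) = 81700373531/178566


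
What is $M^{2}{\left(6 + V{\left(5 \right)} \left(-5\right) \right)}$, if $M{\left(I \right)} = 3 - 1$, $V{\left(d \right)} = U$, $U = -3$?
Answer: $4$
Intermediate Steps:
$V{\left(d \right)} = -3$
$M{\left(I \right)} = 2$
$M^{2}{\left(6 + V{\left(5 \right)} \left(-5\right) \right)} = 2^{2} = 4$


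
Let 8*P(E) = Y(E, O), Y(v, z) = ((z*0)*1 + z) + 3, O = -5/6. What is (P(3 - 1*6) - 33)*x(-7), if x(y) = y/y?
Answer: -1571/48 ≈ -32.729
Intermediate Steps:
O = -⅚ (O = -5*⅙ = -⅚ ≈ -0.83333)
Y(v, z) = 3 + z (Y(v, z) = (0*1 + z) + 3 = (0 + z) + 3 = z + 3 = 3 + z)
P(E) = 13/48 (P(E) = (3 - ⅚)/8 = (⅛)*(13/6) = 13/48)
x(y) = 1
(P(3 - 1*6) - 33)*x(-7) = (13/48 - 33)*1 = -1571/48*1 = -1571/48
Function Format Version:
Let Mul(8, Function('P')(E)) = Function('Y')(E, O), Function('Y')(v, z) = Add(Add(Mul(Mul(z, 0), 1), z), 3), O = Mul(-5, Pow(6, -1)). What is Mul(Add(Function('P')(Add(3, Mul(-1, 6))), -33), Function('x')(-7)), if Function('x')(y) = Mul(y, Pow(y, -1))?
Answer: Rational(-1571, 48) ≈ -32.729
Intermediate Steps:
O = Rational(-5, 6) (O = Mul(-5, Rational(1, 6)) = Rational(-5, 6) ≈ -0.83333)
Function('Y')(v, z) = Add(3, z) (Function('Y')(v, z) = Add(Add(Mul(0, 1), z), 3) = Add(Add(0, z), 3) = Add(z, 3) = Add(3, z))
Function('P')(E) = Rational(13, 48) (Function('P')(E) = Mul(Rational(1, 8), Add(3, Rational(-5, 6))) = Mul(Rational(1, 8), Rational(13, 6)) = Rational(13, 48))
Function('x')(y) = 1
Mul(Add(Function('P')(Add(3, Mul(-1, 6))), -33), Function('x')(-7)) = Mul(Add(Rational(13, 48), -33), 1) = Mul(Rational(-1571, 48), 1) = Rational(-1571, 48)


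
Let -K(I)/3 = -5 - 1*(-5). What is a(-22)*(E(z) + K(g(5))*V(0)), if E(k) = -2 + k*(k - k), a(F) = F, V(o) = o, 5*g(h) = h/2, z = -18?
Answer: 44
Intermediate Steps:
g(h) = h/10 (g(h) = (h/2)/5 = h/10)
K(I) = 0 (K(I) = -3*(-5 - 1*(-5)) = -3*(-5 + 5) = -3*0 = 0)
E(k) = -2 (E(k) = -2 + k*0 = -2 + 0 = -2)
a(-22)*(E(z) + K(g(5))*V(0)) = -22*(-2 + 0*0) = -22*(-2 + 0) = -22*(-2) = 44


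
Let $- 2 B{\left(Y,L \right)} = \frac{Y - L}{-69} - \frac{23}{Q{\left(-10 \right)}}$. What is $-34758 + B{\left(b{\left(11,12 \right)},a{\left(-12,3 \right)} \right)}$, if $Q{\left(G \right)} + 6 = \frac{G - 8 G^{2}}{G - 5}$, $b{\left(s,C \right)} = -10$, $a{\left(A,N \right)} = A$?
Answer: $- \frac{25581701}{736} \approx -34758.0$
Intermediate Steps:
$Q{\left(G \right)} = -6 + \frac{G - 8 G^{2}}{-5 + G}$ ($Q{\left(G \right)} = -6 + \frac{G - 8 G^{2}}{G - 5} = -6 + \frac{G - 8 G^{2}}{-5 + G}$)
$B{\left(Y,L \right)} = \frac{23}{96} - \frac{L}{138} + \frac{Y}{138}$ ($B{\left(Y,L \right)} = - \frac{\frac{Y - L}{-69} - \frac{23}{\frac{1}{-5 - 10} \left(30 - 8 \left(-10\right)^{2} - -50\right)}}{2} = - \frac{\left(Y - L\right) \left(- \frac{1}{69}\right) - \frac{23}{\frac{1}{-15} \left(30 - 800 + 50\right)}}{2} = - \frac{\left(- \frac{Y}{69} + \frac{L}{69}\right) - \frac{23}{\left(- \frac{1}{15}\right) \left(30 - 800 + 50\right)}}{2} = - \frac{\left(- \frac{Y}{69} + \frac{L}{69}\right) - \frac{23}{\left(- \frac{1}{15}\right) \left(-720\right)}}{2} = - \frac{\left(- \frac{Y}{69} + \frac{L}{69}\right) - \frac{23}{48}}{2} = - \frac{- \frac{23}{48} - \frac{Y}{69} + \frac{L}{69}}{2} = \frac{23}{96} - \frac{L}{138} + \frac{Y}{138}$)
$-34758 + B{\left(b{\left(11,12 \right)},a{\left(-12,3 \right)} \right)} = -34758 + \left(\frac{23}{96} - - \frac{2}{23} + \frac{1}{138} \left(-10\right)\right) = -34758 + \left(\frac{23}{96} + \frac{2}{23} - \frac{5}{69}\right) = -34758 + \frac{187}{736} = - \frac{25581701}{736}$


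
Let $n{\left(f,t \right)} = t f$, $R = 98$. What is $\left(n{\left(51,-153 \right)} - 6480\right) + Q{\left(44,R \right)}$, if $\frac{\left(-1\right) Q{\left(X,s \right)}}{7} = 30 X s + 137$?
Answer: $-920762$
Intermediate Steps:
$Q{\left(X,s \right)} = -959 - 210 X s$ ($Q{\left(X,s \right)} = - 7 \left(30 X s + 137\right) = - 7 \left(137 + 30 X s\right) = -959 - 210 X s$)
$n{\left(f,t \right)} = f t$
$\left(n{\left(51,-153 \right)} - 6480\right) + Q{\left(44,R \right)} = \left(51 \left(-153\right) - 6480\right) - \left(959 + 9240 \cdot 98\right) = \left(-7803 - 6480\right) - 906479 = -14283 - 906479 = -920762$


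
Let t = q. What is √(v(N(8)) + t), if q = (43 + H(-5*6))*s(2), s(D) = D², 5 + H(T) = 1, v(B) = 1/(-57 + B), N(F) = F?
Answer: √7643/7 ≈ 12.489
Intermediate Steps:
H(T) = -4 (H(T) = -5 + 1 = -4)
q = 156 (q = (43 - 4)*2² = 39*4 = 156)
t = 156
√(v(N(8)) + t) = √(1/(-57 + 8) + 156) = √(1/(-49) + 156) = √(-1/49 + 156) = √(7643/49) = √7643/7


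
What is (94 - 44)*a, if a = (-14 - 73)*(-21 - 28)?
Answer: 213150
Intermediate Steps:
a = 4263 (a = -87*(-49) = 4263)
(94 - 44)*a = (94 - 44)*4263 = 50*4263 = 213150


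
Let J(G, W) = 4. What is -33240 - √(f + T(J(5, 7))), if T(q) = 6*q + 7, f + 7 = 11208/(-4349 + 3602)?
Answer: -33240 - 8*√8715/249 ≈ -33243.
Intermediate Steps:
f = -5479/249 (f = -7 + 11208/(-4349 + 3602) = -7 + 11208/(-747) = -7 + 11208*(-1/747) = -7 - 3736/249 = -5479/249 ≈ -22.004)
T(q) = 7 + 6*q
-33240 - √(f + T(J(5, 7))) = -33240 - √(-5479/249 + (7 + 6*4)) = -33240 - √(-5479/249 + (7 + 24)) = -33240 - √(-5479/249 + 31) = -33240 - √(2240/249) = -33240 - 8*√8715/249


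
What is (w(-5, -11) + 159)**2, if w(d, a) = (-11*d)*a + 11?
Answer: 189225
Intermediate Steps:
w(d, a) = 11 - 11*a*d (w(d, a) = -11*a*d + 11 = 11 - 11*a*d)
(w(-5, -11) + 159)**2 = ((11 - 11*(-11)*(-5)) + 159)**2 = ((11 - 605) + 159)**2 = (-594 + 159)**2 = (-435)**2 = 189225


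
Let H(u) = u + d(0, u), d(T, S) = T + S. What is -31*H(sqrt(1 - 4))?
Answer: -62*I*sqrt(3) ≈ -107.39*I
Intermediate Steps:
d(T, S) = S + T
H(u) = 2*u (H(u) = u + (u + 0) = u + u = 2*u)
-31*H(sqrt(1 - 4)) = -62*sqrt(1 - 4) = -62*sqrt(-3) = -62*I*sqrt(3)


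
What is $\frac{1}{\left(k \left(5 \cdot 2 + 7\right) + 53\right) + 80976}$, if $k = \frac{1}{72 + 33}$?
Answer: $\frac{105}{8508062} \approx 1.2341 \cdot 10^{-5}$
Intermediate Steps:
$k = \frac{1}{105} \approx 0.0095238$
$\frac{1}{\left(k \left(5 \cdot 2 + 7\right) + 53\right) + 80976} = \frac{1}{\left(\frac{5 \cdot 2 + 7}{105} + 53\right) + 80976} = \frac{1}{\left(\frac{10 + 7}{105} + 53\right) + 80976} = \frac{1}{\left(\frac{1}{105} \cdot 17 + 53\right) + 80976} = \frac{1}{\left(\frac{17}{105} + 53\right) + 80976} = \frac{1}{\frac{5582}{105} + 80976} = \frac{1}{\frac{8508062}{105}} = \frac{105}{8508062}$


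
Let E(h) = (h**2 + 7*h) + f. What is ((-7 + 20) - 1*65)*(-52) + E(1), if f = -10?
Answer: 2702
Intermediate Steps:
E(h) = -10 + h**2 + 7*h (E(h) = (h**2 + 7*h) - 10 = -10 + h**2 + 7*h)
((-7 + 20) - 1*65)*(-52) + E(1) = ((-7 + 20) - 1*65)*(-52) + (-10 + 1**2 + 7*1) = (13 - 65)*(-52) + (-10 + 1 + 7) = -52*(-52) - 2 = 2704 - 2 = 2702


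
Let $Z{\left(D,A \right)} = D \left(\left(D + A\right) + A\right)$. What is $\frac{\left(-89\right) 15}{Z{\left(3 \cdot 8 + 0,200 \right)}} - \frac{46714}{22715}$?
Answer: $- \frac{168562063}{77049280} \approx -2.1877$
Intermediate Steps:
$Z{\left(D,A \right)} = D \left(D + 2 A\right)$ ($Z{\left(D,A \right)} = D \left(\left(A + D\right) + A\right) = D \left(D + 2 A\right)$)
$\frac{\left(-89\right) 15}{Z{\left(3 \cdot 8 + 0,200 \right)}} - \frac{46714}{22715} = \frac{\left(-89\right) 15}{\left(3 \cdot 8 + 0\right) \left(\left(3 \cdot 8 + 0\right) + 2 \cdot 200\right)} - \frac{46714}{22715} = - \frac{1335}{\left(24 + 0\right) \left(\left(24 + 0\right) + 400\right)} - \frac{46714}{22715} = - \frac{1335}{24 \left(24 + 400\right)} - \frac{46714}{22715} = - \frac{1335}{24 \cdot 424} - \frac{46714}{22715} = - \frac{1335}{10176} - \frac{46714}{22715} = \left(-1335\right) \frac{1}{10176} - \frac{46714}{22715} = - \frac{445}{3392} - \frac{46714}{22715} = - \frac{168562063}{77049280}$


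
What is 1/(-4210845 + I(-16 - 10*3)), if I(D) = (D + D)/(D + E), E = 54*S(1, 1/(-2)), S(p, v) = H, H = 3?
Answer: -29/122114528 ≈ -2.3748e-7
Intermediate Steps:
S(p, v) = 3
E = 162 (E = 54*3 = 162)
I(D) = 2*D/(162 + D) (I(D) = (D + D)/(D + 162) = (2*D)/(162 + D) = 2*D/(162 + D))
1/(-4210845 + I(-16 - 10*3)) = 1/(-4210845 + 2*(-16 - 10*3)/(162 + (-16 - 10*3))) = 1/(-4210845 + 2*(-16 - 30)/(162 + (-16 - 30))) = 1/(-4210845 + 2*(-46)/(162 - 46)) = 1/(-4210845 + 2*(-46)/116) = 1/(-4210845 + 2*(-46)*(1/116)) = 1/(-4210845 - 23/29) = 1/(-122114528/29) = -29/122114528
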